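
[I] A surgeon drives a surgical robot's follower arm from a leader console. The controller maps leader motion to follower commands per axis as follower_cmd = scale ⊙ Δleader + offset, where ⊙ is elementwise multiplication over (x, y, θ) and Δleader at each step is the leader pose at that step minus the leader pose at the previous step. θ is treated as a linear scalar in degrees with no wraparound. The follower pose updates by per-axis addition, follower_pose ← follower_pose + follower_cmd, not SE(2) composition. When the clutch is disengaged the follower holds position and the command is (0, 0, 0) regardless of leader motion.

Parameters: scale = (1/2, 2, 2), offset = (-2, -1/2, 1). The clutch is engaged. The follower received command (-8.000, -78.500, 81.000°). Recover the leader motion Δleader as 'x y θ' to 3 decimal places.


-12.000 -39.000 40.000

axis x: (-8.000 − -2) / (1/2) = -12.000
axis y: (-78.500 − -1/2) / (2) = -39.000
axis θ: (81.000 − 1) / (2) = 40.000


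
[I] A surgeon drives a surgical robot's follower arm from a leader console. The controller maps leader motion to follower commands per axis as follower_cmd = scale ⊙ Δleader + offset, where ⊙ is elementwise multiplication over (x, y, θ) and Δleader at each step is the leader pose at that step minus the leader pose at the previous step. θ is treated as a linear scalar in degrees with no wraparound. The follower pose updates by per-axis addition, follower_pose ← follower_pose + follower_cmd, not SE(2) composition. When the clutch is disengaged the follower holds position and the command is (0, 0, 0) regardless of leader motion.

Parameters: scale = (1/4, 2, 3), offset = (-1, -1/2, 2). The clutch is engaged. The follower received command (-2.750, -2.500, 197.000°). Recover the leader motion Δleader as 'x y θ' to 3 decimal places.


-7.000 -1.000 65.000

axis x: (-2.750 − -1) / (1/4) = -7.000
axis y: (-2.500 − -1/2) / (2) = -1.000
axis θ: (197.000 − 2) / (3) = 65.000


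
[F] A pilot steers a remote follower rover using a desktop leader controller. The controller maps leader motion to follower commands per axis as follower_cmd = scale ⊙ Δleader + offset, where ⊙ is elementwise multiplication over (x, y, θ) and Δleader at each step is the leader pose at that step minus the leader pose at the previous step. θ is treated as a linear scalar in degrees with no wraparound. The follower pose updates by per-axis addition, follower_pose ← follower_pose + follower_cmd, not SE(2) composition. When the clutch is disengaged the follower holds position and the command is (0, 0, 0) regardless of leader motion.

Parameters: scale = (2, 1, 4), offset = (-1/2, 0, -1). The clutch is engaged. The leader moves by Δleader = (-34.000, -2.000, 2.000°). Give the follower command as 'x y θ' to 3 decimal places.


axis x: 2·-34.000 + -1/2 = -68.500
axis y: 1·-2.000 + 0 = -2.000
axis θ: 4·2.000 + -1 = 7.000

-68.500 -2.000 7.000


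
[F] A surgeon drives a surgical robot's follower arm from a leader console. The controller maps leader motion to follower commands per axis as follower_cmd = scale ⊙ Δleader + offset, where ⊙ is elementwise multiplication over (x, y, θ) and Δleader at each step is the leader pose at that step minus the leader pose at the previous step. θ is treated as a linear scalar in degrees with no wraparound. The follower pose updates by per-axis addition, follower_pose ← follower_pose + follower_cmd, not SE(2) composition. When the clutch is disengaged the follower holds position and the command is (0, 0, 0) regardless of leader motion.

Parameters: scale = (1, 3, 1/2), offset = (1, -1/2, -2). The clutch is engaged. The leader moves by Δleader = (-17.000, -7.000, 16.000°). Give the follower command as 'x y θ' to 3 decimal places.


-16.000 -21.500 6.000

axis x: 1·-17.000 + 1 = -16.000
axis y: 3·-7.000 + -1/2 = -21.500
axis θ: 1/2·16.000 + -2 = 6.000


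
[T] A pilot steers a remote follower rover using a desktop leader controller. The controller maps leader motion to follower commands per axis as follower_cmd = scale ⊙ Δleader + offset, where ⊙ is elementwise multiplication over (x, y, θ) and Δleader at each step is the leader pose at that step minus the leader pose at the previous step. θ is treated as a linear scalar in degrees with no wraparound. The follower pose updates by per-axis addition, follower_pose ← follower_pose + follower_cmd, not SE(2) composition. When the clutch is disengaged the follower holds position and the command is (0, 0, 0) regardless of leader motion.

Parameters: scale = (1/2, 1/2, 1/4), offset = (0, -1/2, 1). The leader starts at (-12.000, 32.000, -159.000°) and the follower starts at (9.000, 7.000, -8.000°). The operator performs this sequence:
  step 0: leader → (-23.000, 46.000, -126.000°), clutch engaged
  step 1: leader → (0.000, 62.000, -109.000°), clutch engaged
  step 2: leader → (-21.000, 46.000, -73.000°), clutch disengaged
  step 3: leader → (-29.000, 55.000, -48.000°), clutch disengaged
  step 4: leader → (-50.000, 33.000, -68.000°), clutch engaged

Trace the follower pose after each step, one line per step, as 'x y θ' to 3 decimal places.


step 0: Δleader=(-11.000, 14.000, 33.000°), engaged; cmd=(-5.500, 6.500, 9.250°) → follower=(3.500, 13.500, 1.250°)
step 1: Δleader=(23.000, 16.000, 17.000°), engaged; cmd=(11.500, 7.500, 5.250°) → follower=(15.000, 21.000, 6.500°)
step 2: Δleader=(-21.000, -16.000, 36.000°), disengaged; cmd=(0,0,0) → follower holds at (15.000, 21.000, 6.500°)
step 3: Δleader=(-8.000, 9.000, 25.000°), disengaged; cmd=(0,0,0) → follower holds at (15.000, 21.000, 6.500°)
step 4: Δleader=(-21.000, -22.000, -20.000°), engaged; cmd=(-10.500, -11.500, -4.000°) → follower=(4.500, 9.500, 2.500°)

3.500 13.500 1.250
15.000 21.000 6.500
15.000 21.000 6.500
15.000 21.000 6.500
4.500 9.500 2.500


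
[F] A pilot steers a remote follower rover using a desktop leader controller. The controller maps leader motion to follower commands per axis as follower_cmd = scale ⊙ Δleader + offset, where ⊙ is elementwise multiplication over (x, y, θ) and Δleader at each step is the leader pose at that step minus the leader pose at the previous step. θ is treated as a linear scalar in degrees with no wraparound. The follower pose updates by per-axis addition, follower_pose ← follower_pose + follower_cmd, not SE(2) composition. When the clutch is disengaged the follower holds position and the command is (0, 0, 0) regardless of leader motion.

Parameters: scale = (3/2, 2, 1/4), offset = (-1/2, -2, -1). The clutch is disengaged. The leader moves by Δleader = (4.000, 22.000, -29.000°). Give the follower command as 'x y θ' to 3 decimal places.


0.000 0.000 0.000

clutch disengaged → follower holds; cmd = (0, 0, 0)


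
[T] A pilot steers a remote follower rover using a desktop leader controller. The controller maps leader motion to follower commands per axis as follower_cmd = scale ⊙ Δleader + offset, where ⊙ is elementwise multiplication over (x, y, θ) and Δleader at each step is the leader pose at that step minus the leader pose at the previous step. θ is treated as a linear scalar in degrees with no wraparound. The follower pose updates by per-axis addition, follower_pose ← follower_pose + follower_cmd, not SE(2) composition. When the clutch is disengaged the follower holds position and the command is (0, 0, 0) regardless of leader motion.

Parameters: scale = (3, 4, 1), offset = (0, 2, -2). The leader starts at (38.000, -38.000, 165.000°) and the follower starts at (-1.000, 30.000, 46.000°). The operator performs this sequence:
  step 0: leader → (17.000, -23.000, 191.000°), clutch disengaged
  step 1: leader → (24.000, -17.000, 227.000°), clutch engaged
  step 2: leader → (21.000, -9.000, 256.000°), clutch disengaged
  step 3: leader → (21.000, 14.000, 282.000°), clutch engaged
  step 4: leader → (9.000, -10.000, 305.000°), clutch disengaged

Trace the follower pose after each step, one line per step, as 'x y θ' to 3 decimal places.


step 0: Δleader=(-21.000, 15.000, 26.000°), disengaged; cmd=(0,0,0) → follower holds at (-1.000, 30.000, 46.000°)
step 1: Δleader=(7.000, 6.000, 36.000°), engaged; cmd=(21.000, 26.000, 34.000°) → follower=(20.000, 56.000, 80.000°)
step 2: Δleader=(-3.000, 8.000, 29.000°), disengaged; cmd=(0,0,0) → follower holds at (20.000, 56.000, 80.000°)
step 3: Δleader=(0.000, 23.000, 26.000°), engaged; cmd=(0.000, 94.000, 24.000°) → follower=(20.000, 150.000, 104.000°)
step 4: Δleader=(-12.000, -24.000, 23.000°), disengaged; cmd=(0,0,0) → follower holds at (20.000, 150.000, 104.000°)

-1.000 30.000 46.000
20.000 56.000 80.000
20.000 56.000 80.000
20.000 150.000 104.000
20.000 150.000 104.000


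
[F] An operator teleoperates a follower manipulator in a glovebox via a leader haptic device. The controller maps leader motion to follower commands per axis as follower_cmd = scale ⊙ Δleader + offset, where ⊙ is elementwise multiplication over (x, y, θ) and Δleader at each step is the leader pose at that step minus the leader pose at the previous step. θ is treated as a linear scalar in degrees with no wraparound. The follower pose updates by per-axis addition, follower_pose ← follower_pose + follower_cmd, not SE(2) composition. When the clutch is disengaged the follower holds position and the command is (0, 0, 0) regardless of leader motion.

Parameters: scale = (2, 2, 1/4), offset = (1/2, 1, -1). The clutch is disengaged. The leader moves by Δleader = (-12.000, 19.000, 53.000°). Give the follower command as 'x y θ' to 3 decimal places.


0.000 0.000 0.000

clutch disengaged → follower holds; cmd = (0, 0, 0)


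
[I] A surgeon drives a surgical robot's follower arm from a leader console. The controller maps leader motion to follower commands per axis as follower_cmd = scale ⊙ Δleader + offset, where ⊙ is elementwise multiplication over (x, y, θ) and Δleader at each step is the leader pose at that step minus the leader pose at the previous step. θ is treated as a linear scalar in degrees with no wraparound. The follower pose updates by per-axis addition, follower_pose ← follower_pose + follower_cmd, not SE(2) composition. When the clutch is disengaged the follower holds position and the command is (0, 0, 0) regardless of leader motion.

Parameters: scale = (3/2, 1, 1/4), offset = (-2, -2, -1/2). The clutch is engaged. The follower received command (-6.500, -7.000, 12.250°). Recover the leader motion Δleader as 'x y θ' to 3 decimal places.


-3.000 -5.000 51.000

axis x: (-6.500 − -2) / (3/2) = -3.000
axis y: (-7.000 − -2) / (1) = -5.000
axis θ: (12.250 − -1/2) / (1/4) = 51.000


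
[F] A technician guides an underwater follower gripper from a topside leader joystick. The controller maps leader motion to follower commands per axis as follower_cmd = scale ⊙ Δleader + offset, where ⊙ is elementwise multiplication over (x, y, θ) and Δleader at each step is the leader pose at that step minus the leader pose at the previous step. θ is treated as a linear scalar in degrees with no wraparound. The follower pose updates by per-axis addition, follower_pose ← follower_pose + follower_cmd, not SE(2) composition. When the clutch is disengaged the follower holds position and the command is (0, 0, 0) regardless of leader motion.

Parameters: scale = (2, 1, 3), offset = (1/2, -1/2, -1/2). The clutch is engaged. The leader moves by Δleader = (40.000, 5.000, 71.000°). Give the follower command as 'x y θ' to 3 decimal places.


axis x: 2·40.000 + 1/2 = 80.500
axis y: 1·5.000 + -1/2 = 4.500
axis θ: 3·71.000 + -1/2 = 212.500

80.500 4.500 212.500


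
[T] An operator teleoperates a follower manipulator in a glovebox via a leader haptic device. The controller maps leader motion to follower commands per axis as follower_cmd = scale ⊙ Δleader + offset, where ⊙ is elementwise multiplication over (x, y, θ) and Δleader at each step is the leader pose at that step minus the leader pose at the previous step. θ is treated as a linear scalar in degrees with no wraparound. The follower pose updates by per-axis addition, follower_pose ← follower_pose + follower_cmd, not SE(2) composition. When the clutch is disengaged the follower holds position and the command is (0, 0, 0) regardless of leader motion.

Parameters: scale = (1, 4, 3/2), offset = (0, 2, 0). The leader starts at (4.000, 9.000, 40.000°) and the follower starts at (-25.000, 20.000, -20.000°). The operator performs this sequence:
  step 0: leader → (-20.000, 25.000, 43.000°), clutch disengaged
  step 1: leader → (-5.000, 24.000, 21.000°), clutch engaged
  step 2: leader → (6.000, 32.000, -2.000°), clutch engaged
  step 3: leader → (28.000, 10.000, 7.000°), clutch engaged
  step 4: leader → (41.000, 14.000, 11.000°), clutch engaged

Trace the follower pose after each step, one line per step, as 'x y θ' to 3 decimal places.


-25.000 20.000 -20.000
-10.000 18.000 -53.000
1.000 52.000 -87.500
23.000 -34.000 -74.000
36.000 -16.000 -68.000

step 0: Δleader=(-24.000, 16.000, 3.000°), disengaged; cmd=(0,0,0) → follower holds at (-25.000, 20.000, -20.000°)
step 1: Δleader=(15.000, -1.000, -22.000°), engaged; cmd=(15.000, -2.000, -33.000°) → follower=(-10.000, 18.000, -53.000°)
step 2: Δleader=(11.000, 8.000, -23.000°), engaged; cmd=(11.000, 34.000, -34.500°) → follower=(1.000, 52.000, -87.500°)
step 3: Δleader=(22.000, -22.000, 9.000°), engaged; cmd=(22.000, -86.000, 13.500°) → follower=(23.000, -34.000, -74.000°)
step 4: Δleader=(13.000, 4.000, 4.000°), engaged; cmd=(13.000, 18.000, 6.000°) → follower=(36.000, -16.000, -68.000°)


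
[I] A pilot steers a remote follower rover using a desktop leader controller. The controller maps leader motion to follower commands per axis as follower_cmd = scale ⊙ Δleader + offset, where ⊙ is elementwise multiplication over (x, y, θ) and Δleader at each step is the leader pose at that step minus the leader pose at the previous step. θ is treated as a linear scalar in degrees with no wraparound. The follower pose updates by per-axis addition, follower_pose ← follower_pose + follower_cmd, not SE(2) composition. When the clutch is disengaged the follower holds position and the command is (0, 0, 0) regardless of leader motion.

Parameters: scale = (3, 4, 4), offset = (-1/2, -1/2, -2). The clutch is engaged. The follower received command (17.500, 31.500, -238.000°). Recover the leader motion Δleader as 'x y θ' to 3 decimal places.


6.000 8.000 -59.000

axis x: (17.500 − -1/2) / (3) = 6.000
axis y: (31.500 − -1/2) / (4) = 8.000
axis θ: (-238.000 − -2) / (4) = -59.000


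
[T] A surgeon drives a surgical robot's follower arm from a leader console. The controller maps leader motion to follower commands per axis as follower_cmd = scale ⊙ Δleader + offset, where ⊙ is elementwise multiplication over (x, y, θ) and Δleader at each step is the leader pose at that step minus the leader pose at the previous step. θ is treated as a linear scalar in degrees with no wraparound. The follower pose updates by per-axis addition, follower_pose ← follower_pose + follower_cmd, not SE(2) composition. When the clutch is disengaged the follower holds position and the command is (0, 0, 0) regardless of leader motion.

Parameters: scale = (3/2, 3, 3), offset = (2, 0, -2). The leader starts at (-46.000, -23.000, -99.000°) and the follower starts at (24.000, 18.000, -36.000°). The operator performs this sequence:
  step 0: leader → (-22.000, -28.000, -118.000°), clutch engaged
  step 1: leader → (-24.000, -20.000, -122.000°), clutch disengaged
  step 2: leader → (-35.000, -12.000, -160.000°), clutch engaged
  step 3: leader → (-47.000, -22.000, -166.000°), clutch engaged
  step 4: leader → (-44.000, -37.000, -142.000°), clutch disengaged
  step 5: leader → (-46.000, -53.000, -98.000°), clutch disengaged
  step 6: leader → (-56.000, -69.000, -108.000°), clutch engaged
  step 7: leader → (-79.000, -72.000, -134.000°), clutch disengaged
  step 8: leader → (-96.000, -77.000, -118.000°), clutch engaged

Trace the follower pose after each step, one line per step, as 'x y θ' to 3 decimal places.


62.000 3.000 -95.000
62.000 3.000 -95.000
47.500 27.000 -211.000
31.500 -3.000 -231.000
31.500 -3.000 -231.000
31.500 -3.000 -231.000
18.500 -51.000 -263.000
18.500 -51.000 -263.000
-5.000 -66.000 -217.000

step 0: Δleader=(24.000, -5.000, -19.000°), engaged; cmd=(38.000, -15.000, -59.000°) → follower=(62.000, 3.000, -95.000°)
step 1: Δleader=(-2.000, 8.000, -4.000°), disengaged; cmd=(0,0,0) → follower holds at (62.000, 3.000, -95.000°)
step 2: Δleader=(-11.000, 8.000, -38.000°), engaged; cmd=(-14.500, 24.000, -116.000°) → follower=(47.500, 27.000, -211.000°)
step 3: Δleader=(-12.000, -10.000, -6.000°), engaged; cmd=(-16.000, -30.000, -20.000°) → follower=(31.500, -3.000, -231.000°)
step 4: Δleader=(3.000, -15.000, 24.000°), disengaged; cmd=(0,0,0) → follower holds at (31.500, -3.000, -231.000°)
step 5: Δleader=(-2.000, -16.000, 44.000°), disengaged; cmd=(0,0,0) → follower holds at (31.500, -3.000, -231.000°)
step 6: Δleader=(-10.000, -16.000, -10.000°), engaged; cmd=(-13.000, -48.000, -32.000°) → follower=(18.500, -51.000, -263.000°)
step 7: Δleader=(-23.000, -3.000, -26.000°), disengaged; cmd=(0,0,0) → follower holds at (18.500, -51.000, -263.000°)
step 8: Δleader=(-17.000, -5.000, 16.000°), engaged; cmd=(-23.500, -15.000, 46.000°) → follower=(-5.000, -66.000, -217.000°)


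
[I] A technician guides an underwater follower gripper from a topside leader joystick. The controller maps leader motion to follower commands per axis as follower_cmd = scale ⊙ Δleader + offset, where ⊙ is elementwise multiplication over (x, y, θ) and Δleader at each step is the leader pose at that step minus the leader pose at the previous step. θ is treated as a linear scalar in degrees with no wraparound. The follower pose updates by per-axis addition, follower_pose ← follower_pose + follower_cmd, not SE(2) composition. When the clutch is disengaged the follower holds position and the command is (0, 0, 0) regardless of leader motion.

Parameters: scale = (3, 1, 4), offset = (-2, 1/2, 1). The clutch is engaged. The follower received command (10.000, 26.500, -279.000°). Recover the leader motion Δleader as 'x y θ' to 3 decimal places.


axis x: (10.000 − -2) / (3) = 4.000
axis y: (26.500 − 1/2) / (1) = 26.000
axis θ: (-279.000 − 1) / (4) = -70.000

4.000 26.000 -70.000


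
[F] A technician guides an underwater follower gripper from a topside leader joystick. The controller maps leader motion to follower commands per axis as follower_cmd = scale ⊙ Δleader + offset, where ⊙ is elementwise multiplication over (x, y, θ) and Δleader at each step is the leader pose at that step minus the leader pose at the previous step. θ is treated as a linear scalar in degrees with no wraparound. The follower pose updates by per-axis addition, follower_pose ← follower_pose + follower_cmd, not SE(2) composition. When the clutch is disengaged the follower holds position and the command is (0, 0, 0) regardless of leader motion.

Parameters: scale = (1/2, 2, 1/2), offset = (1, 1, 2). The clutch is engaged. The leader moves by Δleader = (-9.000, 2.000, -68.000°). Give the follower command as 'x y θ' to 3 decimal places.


axis x: 1/2·-9.000 + 1 = -3.500
axis y: 2·2.000 + 1 = 5.000
axis θ: 1/2·-68.000 + 2 = -32.000

-3.500 5.000 -32.000


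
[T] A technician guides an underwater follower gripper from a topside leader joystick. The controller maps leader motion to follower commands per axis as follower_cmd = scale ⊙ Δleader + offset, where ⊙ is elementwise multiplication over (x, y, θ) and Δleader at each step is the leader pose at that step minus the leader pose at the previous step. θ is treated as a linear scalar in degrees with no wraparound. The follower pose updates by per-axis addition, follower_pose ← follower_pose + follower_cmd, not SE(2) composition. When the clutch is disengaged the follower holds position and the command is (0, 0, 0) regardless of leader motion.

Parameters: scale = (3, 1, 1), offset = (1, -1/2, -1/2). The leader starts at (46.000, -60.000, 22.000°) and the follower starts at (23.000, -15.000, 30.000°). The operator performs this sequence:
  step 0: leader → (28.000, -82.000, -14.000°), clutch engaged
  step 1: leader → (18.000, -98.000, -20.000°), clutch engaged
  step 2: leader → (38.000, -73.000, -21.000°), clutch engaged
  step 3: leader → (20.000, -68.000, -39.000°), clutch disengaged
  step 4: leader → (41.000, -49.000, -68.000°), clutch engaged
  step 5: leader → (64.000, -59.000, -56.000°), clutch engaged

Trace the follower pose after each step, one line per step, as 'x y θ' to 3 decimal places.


step 0: Δleader=(-18.000, -22.000, -36.000°), engaged; cmd=(-53.000, -22.500, -36.500°) → follower=(-30.000, -37.500, -6.500°)
step 1: Δleader=(-10.000, -16.000, -6.000°), engaged; cmd=(-29.000, -16.500, -6.500°) → follower=(-59.000, -54.000, -13.000°)
step 2: Δleader=(20.000, 25.000, -1.000°), engaged; cmd=(61.000, 24.500, -1.500°) → follower=(2.000, -29.500, -14.500°)
step 3: Δleader=(-18.000, 5.000, -18.000°), disengaged; cmd=(0,0,0) → follower holds at (2.000, -29.500, -14.500°)
step 4: Δleader=(21.000, 19.000, -29.000°), engaged; cmd=(64.000, 18.500, -29.500°) → follower=(66.000, -11.000, -44.000°)
step 5: Δleader=(23.000, -10.000, 12.000°), engaged; cmd=(70.000, -10.500, 11.500°) → follower=(136.000, -21.500, -32.500°)

-30.000 -37.500 -6.500
-59.000 -54.000 -13.000
2.000 -29.500 -14.500
2.000 -29.500 -14.500
66.000 -11.000 -44.000
136.000 -21.500 -32.500


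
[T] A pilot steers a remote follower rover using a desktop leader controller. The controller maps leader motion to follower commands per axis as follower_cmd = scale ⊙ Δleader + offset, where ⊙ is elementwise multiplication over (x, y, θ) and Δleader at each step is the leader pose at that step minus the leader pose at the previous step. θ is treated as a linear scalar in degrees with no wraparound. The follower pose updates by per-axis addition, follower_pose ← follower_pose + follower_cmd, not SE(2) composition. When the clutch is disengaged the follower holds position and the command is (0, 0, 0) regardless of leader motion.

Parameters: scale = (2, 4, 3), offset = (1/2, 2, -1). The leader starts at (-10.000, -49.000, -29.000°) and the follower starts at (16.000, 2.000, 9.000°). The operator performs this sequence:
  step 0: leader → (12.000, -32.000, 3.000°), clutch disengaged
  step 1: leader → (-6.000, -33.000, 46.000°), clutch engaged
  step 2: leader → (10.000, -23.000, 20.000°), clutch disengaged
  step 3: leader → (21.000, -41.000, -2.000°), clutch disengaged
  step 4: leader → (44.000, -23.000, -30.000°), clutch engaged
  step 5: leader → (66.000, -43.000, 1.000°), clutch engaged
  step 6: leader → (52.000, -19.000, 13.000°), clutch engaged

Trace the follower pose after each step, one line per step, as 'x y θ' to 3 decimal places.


16.000 2.000 9.000
-19.500 0.000 137.000
-19.500 0.000 137.000
-19.500 0.000 137.000
27.000 74.000 52.000
71.500 -4.000 144.000
44.000 94.000 179.000

step 0: Δleader=(22.000, 17.000, 32.000°), disengaged; cmd=(0,0,0) → follower holds at (16.000, 2.000, 9.000°)
step 1: Δleader=(-18.000, -1.000, 43.000°), engaged; cmd=(-35.500, -2.000, 128.000°) → follower=(-19.500, 0.000, 137.000°)
step 2: Δleader=(16.000, 10.000, -26.000°), disengaged; cmd=(0,0,0) → follower holds at (-19.500, 0.000, 137.000°)
step 3: Δleader=(11.000, -18.000, -22.000°), disengaged; cmd=(0,0,0) → follower holds at (-19.500, 0.000, 137.000°)
step 4: Δleader=(23.000, 18.000, -28.000°), engaged; cmd=(46.500, 74.000, -85.000°) → follower=(27.000, 74.000, 52.000°)
step 5: Δleader=(22.000, -20.000, 31.000°), engaged; cmd=(44.500, -78.000, 92.000°) → follower=(71.500, -4.000, 144.000°)
step 6: Δleader=(-14.000, 24.000, 12.000°), engaged; cmd=(-27.500, 98.000, 35.000°) → follower=(44.000, 94.000, 179.000°)


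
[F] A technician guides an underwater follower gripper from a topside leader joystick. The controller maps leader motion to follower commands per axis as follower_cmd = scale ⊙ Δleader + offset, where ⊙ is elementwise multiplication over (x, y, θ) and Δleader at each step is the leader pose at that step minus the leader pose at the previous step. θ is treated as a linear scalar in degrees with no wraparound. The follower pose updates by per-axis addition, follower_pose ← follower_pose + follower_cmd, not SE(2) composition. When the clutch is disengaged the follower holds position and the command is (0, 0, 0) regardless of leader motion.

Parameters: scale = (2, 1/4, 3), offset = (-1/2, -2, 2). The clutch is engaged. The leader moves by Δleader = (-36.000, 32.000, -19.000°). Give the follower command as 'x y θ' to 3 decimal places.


axis x: 2·-36.000 + -1/2 = -72.500
axis y: 1/4·32.000 + -2 = 6.000
axis θ: 3·-19.000 + 2 = -55.000

-72.500 6.000 -55.000


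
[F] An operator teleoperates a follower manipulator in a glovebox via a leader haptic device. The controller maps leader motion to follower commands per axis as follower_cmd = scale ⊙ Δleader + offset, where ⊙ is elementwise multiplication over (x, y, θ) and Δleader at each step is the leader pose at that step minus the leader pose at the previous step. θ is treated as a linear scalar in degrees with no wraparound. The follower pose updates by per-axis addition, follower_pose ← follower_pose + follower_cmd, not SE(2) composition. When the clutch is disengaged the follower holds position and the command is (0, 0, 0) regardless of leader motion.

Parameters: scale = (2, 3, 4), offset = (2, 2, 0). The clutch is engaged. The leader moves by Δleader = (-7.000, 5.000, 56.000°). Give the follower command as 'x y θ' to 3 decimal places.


-12.000 17.000 224.000

axis x: 2·-7.000 + 2 = -12.000
axis y: 3·5.000 + 2 = 17.000
axis θ: 4·56.000 + 0 = 224.000


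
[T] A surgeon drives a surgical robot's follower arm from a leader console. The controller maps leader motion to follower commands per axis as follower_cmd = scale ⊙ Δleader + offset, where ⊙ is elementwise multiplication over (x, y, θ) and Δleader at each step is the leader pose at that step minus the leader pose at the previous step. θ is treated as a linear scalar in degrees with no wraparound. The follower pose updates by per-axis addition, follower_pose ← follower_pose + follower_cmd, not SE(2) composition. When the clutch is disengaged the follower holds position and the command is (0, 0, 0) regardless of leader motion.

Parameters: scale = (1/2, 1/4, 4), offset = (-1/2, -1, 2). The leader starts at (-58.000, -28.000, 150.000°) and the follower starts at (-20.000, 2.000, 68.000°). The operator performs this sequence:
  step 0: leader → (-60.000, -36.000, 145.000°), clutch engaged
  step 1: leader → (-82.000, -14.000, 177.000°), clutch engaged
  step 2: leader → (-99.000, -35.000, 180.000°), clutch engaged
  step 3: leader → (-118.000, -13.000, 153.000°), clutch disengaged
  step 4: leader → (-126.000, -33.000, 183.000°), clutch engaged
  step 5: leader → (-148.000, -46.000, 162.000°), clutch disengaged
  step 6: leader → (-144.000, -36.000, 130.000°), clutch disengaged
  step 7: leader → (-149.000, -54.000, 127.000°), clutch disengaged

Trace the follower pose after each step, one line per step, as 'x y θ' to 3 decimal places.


-21.500 -1.000 50.000
-33.000 3.500 180.000
-42.000 -2.750 194.000
-42.000 -2.750 194.000
-46.500 -8.750 316.000
-46.500 -8.750 316.000
-46.500 -8.750 316.000
-46.500 -8.750 316.000

step 0: Δleader=(-2.000, -8.000, -5.000°), engaged; cmd=(-1.500, -3.000, -18.000°) → follower=(-21.500, -1.000, 50.000°)
step 1: Δleader=(-22.000, 22.000, 32.000°), engaged; cmd=(-11.500, 4.500, 130.000°) → follower=(-33.000, 3.500, 180.000°)
step 2: Δleader=(-17.000, -21.000, 3.000°), engaged; cmd=(-9.000, -6.250, 14.000°) → follower=(-42.000, -2.750, 194.000°)
step 3: Δleader=(-19.000, 22.000, -27.000°), disengaged; cmd=(0,0,0) → follower holds at (-42.000, -2.750, 194.000°)
step 4: Δleader=(-8.000, -20.000, 30.000°), engaged; cmd=(-4.500, -6.000, 122.000°) → follower=(-46.500, -8.750, 316.000°)
step 5: Δleader=(-22.000, -13.000, -21.000°), disengaged; cmd=(0,0,0) → follower holds at (-46.500, -8.750, 316.000°)
step 6: Δleader=(4.000, 10.000, -32.000°), disengaged; cmd=(0,0,0) → follower holds at (-46.500, -8.750, 316.000°)
step 7: Δleader=(-5.000, -18.000, -3.000°), disengaged; cmd=(0,0,0) → follower holds at (-46.500, -8.750, 316.000°)


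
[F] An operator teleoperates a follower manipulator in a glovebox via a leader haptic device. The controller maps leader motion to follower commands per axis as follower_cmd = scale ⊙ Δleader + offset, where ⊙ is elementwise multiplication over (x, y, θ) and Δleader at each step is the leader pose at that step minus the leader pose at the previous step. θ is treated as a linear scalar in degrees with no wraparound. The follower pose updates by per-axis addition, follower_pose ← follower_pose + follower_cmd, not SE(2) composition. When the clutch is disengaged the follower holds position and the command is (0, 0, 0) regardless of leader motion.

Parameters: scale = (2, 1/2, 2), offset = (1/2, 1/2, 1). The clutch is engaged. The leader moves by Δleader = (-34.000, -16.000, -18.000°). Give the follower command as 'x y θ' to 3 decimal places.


axis x: 2·-34.000 + 1/2 = -67.500
axis y: 1/2·-16.000 + 1/2 = -7.500
axis θ: 2·-18.000 + 1 = -35.000

-67.500 -7.500 -35.000


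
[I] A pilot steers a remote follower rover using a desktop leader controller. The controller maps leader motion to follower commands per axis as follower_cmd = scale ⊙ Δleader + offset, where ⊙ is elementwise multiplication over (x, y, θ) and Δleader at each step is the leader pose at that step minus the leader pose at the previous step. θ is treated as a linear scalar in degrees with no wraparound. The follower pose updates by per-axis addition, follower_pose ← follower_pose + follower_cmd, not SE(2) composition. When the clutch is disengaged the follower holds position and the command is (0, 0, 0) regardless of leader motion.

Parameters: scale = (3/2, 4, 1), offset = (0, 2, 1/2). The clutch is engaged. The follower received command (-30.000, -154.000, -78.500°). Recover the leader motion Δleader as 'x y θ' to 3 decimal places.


-20.000 -39.000 -79.000

axis x: (-30.000 − 0) / (3/2) = -20.000
axis y: (-154.000 − 2) / (4) = -39.000
axis θ: (-78.500 − 1/2) / (1) = -79.000


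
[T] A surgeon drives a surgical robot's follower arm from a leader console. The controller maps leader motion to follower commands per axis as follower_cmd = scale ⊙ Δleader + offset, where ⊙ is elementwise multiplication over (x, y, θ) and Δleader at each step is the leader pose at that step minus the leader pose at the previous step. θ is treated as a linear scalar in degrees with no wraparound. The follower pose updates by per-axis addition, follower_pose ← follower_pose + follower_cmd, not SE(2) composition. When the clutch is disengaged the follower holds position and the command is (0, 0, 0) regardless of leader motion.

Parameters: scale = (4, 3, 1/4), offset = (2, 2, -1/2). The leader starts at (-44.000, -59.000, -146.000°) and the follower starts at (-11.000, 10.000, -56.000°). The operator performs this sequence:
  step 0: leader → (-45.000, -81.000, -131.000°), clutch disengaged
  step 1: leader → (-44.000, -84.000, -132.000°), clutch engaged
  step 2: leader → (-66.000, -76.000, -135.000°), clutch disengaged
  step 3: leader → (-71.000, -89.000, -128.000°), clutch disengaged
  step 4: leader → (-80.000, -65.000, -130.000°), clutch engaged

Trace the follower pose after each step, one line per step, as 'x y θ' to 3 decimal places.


-11.000 10.000 -56.000
-5.000 3.000 -56.750
-5.000 3.000 -56.750
-5.000 3.000 -56.750
-39.000 77.000 -57.750

step 0: Δleader=(-1.000, -22.000, 15.000°), disengaged; cmd=(0,0,0) → follower holds at (-11.000, 10.000, -56.000°)
step 1: Δleader=(1.000, -3.000, -1.000°), engaged; cmd=(6.000, -7.000, -0.750°) → follower=(-5.000, 3.000, -56.750°)
step 2: Δleader=(-22.000, 8.000, -3.000°), disengaged; cmd=(0,0,0) → follower holds at (-5.000, 3.000, -56.750°)
step 3: Δleader=(-5.000, -13.000, 7.000°), disengaged; cmd=(0,0,0) → follower holds at (-5.000, 3.000, -56.750°)
step 4: Δleader=(-9.000, 24.000, -2.000°), engaged; cmd=(-34.000, 74.000, -1.000°) → follower=(-39.000, 77.000, -57.750°)


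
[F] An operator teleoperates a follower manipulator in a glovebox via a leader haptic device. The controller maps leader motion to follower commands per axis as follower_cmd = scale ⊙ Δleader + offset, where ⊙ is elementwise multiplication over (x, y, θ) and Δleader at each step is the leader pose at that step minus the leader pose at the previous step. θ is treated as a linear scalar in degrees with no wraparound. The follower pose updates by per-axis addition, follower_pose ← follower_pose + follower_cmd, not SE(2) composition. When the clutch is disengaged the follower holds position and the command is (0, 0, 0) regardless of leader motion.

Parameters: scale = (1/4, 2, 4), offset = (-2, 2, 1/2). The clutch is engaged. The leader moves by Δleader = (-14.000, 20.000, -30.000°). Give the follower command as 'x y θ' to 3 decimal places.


axis x: 1/4·-14.000 + -2 = -5.500
axis y: 2·20.000 + 2 = 42.000
axis θ: 4·-30.000 + 1/2 = -119.500

-5.500 42.000 -119.500


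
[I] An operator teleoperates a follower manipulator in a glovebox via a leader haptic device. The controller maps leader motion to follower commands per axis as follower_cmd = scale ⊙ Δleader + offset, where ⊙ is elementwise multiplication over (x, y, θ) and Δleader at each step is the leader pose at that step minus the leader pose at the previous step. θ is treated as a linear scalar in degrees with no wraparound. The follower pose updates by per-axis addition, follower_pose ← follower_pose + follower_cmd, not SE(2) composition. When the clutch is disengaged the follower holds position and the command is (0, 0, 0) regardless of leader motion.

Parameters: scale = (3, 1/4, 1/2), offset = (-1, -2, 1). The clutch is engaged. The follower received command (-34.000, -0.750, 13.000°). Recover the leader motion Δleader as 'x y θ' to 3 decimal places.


axis x: (-34.000 − -1) / (3) = -11.000
axis y: (-0.750 − -2) / (1/4) = 5.000
axis θ: (13.000 − 1) / (1/2) = 24.000

-11.000 5.000 24.000


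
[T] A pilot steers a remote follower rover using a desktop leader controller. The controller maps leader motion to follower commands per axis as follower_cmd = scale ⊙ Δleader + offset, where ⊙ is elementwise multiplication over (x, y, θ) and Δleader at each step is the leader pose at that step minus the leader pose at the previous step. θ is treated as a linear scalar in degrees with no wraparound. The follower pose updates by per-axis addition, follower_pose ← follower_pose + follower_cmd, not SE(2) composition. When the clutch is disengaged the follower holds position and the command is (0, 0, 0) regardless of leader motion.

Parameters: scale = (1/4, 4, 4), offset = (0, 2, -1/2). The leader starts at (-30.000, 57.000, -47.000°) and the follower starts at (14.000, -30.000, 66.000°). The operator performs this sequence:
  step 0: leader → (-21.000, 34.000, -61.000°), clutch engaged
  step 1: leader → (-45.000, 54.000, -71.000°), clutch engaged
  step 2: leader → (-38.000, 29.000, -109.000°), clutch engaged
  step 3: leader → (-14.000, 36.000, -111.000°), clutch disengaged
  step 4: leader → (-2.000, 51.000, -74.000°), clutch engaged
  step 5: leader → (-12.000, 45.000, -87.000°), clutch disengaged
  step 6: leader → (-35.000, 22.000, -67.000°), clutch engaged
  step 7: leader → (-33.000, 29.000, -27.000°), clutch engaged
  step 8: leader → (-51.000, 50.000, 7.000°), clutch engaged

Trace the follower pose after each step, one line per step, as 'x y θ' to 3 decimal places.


16.250 -120.000 9.500
10.250 -38.000 -31.000
12.000 -136.000 -183.500
12.000 -136.000 -183.500
15.000 -74.000 -36.000
15.000 -74.000 -36.000
9.250 -164.000 43.500
9.750 -134.000 203.000
5.250 -48.000 338.500

step 0: Δleader=(9.000, -23.000, -14.000°), engaged; cmd=(2.250, -90.000, -56.500°) → follower=(16.250, -120.000, 9.500°)
step 1: Δleader=(-24.000, 20.000, -10.000°), engaged; cmd=(-6.000, 82.000, -40.500°) → follower=(10.250, -38.000, -31.000°)
step 2: Δleader=(7.000, -25.000, -38.000°), engaged; cmd=(1.750, -98.000, -152.500°) → follower=(12.000, -136.000, -183.500°)
step 3: Δleader=(24.000, 7.000, -2.000°), disengaged; cmd=(0,0,0) → follower holds at (12.000, -136.000, -183.500°)
step 4: Δleader=(12.000, 15.000, 37.000°), engaged; cmd=(3.000, 62.000, 147.500°) → follower=(15.000, -74.000, -36.000°)
step 5: Δleader=(-10.000, -6.000, -13.000°), disengaged; cmd=(0,0,0) → follower holds at (15.000, -74.000, -36.000°)
step 6: Δleader=(-23.000, -23.000, 20.000°), engaged; cmd=(-5.750, -90.000, 79.500°) → follower=(9.250, -164.000, 43.500°)
step 7: Δleader=(2.000, 7.000, 40.000°), engaged; cmd=(0.500, 30.000, 159.500°) → follower=(9.750, -134.000, 203.000°)
step 8: Δleader=(-18.000, 21.000, 34.000°), engaged; cmd=(-4.500, 86.000, 135.500°) → follower=(5.250, -48.000, 338.500°)


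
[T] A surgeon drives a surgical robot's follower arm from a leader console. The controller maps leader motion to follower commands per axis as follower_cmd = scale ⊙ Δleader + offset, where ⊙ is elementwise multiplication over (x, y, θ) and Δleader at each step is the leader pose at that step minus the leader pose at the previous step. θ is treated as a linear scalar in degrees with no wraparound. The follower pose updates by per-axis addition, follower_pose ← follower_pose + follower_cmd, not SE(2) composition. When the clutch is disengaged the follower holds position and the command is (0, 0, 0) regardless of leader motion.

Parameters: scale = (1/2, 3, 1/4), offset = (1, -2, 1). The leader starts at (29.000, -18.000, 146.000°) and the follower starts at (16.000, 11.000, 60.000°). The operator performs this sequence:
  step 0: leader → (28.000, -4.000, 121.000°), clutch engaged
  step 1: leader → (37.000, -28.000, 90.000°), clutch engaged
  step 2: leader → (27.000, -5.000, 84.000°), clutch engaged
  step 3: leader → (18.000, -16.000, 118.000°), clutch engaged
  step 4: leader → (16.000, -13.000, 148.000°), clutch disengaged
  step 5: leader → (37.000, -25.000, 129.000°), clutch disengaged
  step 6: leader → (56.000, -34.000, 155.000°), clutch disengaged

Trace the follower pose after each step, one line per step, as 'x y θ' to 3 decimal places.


16.500 51.000 54.750
22.000 -23.000 48.000
18.000 44.000 47.500
14.500 9.000 57.000
14.500 9.000 57.000
14.500 9.000 57.000
14.500 9.000 57.000

step 0: Δleader=(-1.000, 14.000, -25.000°), engaged; cmd=(0.500, 40.000, -5.250°) → follower=(16.500, 51.000, 54.750°)
step 1: Δleader=(9.000, -24.000, -31.000°), engaged; cmd=(5.500, -74.000, -6.750°) → follower=(22.000, -23.000, 48.000°)
step 2: Δleader=(-10.000, 23.000, -6.000°), engaged; cmd=(-4.000, 67.000, -0.500°) → follower=(18.000, 44.000, 47.500°)
step 3: Δleader=(-9.000, -11.000, 34.000°), engaged; cmd=(-3.500, -35.000, 9.500°) → follower=(14.500, 9.000, 57.000°)
step 4: Δleader=(-2.000, 3.000, 30.000°), disengaged; cmd=(0,0,0) → follower holds at (14.500, 9.000, 57.000°)
step 5: Δleader=(21.000, -12.000, -19.000°), disengaged; cmd=(0,0,0) → follower holds at (14.500, 9.000, 57.000°)
step 6: Δleader=(19.000, -9.000, 26.000°), disengaged; cmd=(0,0,0) → follower holds at (14.500, 9.000, 57.000°)


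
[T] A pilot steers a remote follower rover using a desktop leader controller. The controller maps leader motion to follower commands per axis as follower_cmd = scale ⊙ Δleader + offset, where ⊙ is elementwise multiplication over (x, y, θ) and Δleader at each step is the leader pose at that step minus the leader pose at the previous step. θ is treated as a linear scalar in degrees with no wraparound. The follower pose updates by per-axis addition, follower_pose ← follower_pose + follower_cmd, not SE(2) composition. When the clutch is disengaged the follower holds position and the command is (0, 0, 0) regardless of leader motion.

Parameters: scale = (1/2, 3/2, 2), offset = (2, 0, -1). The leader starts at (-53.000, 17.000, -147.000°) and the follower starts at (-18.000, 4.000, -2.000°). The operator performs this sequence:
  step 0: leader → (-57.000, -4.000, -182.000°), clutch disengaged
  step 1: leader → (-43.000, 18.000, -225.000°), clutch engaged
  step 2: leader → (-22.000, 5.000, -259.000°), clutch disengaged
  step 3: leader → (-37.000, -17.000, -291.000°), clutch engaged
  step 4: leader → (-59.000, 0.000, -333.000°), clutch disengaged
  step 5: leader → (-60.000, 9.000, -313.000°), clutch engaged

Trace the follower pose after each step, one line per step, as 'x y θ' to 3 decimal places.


step 0: Δleader=(-4.000, -21.000, -35.000°), disengaged; cmd=(0,0,0) → follower holds at (-18.000, 4.000, -2.000°)
step 1: Δleader=(14.000, 22.000, -43.000°), engaged; cmd=(9.000, 33.000, -87.000°) → follower=(-9.000, 37.000, -89.000°)
step 2: Δleader=(21.000, -13.000, -34.000°), disengaged; cmd=(0,0,0) → follower holds at (-9.000, 37.000, -89.000°)
step 3: Δleader=(-15.000, -22.000, -32.000°), engaged; cmd=(-5.500, -33.000, -65.000°) → follower=(-14.500, 4.000, -154.000°)
step 4: Δleader=(-22.000, 17.000, -42.000°), disengaged; cmd=(0,0,0) → follower holds at (-14.500, 4.000, -154.000°)
step 5: Δleader=(-1.000, 9.000, 20.000°), engaged; cmd=(1.500, 13.500, 39.000°) → follower=(-13.000, 17.500, -115.000°)

-18.000 4.000 -2.000
-9.000 37.000 -89.000
-9.000 37.000 -89.000
-14.500 4.000 -154.000
-14.500 4.000 -154.000
-13.000 17.500 -115.000
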